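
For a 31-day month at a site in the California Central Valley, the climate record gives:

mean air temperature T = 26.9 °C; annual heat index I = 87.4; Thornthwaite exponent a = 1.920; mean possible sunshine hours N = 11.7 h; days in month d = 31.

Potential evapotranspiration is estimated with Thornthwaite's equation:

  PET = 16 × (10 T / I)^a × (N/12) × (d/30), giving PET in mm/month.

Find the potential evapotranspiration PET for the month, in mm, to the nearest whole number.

140 mm

10T/I = 10 × 26.9 / 87.4 = 3.0778
(10T/I)^a = 3.0778^1.920 = 8.6581
Uncorrected PET = 16 × 8.6581 = 138.530 mm
Correction = (N/12)(d/30) = (11.7/12)(31/30) = 1.0075
PET = 138.530 × 1.0075 = 139.569 mm/month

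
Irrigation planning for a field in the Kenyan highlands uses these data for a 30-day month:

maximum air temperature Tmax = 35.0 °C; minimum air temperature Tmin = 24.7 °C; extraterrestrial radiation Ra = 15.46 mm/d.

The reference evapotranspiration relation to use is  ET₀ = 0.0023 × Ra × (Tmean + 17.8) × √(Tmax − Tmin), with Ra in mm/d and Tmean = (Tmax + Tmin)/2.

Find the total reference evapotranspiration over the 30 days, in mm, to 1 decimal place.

163.1 mm

Tmean = (35.0 + 24.7)/2 = 29.85 °C
ET₀ = 0.0023 × 15.46 × (29.85 + 17.8) × √10.3 = 0.0023 × 15.46 × 47.65 × 3.2094 = 5.4378 mm/d
Over 30 days: 5.4378 × 30 = 163.134 mm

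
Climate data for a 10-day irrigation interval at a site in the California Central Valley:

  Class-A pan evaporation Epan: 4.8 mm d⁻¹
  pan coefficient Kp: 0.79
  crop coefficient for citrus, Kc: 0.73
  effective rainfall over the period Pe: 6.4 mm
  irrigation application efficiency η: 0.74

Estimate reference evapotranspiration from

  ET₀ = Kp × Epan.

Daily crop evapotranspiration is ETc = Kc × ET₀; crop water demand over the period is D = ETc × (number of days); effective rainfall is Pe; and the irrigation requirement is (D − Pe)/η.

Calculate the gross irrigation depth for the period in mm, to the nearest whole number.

ET₀ = 0.79 × 4.8 = 3.7920 mm/d
ETc = Kc × ET₀ = 0.73 × 3.7920 = 2.7682 mm/d
Crop demand D = ETc × 10 d = 2.7682 × 10 = 27.682 mm
D − Pe = 27.682 − 6.4 = 21.282 mm
Gross irrigation = 21.282 / 0.74 = 28.759 mm

29 mm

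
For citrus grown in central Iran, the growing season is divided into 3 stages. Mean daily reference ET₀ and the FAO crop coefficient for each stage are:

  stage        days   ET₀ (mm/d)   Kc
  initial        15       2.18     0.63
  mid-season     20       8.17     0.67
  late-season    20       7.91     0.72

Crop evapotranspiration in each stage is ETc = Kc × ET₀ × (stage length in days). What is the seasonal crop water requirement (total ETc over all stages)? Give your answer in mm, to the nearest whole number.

initial: 0.63 × 2.18 × 15 = 20.60 mm
mid-season: 0.67 × 8.17 × 20 = 109.48 mm
late-season: 0.72 × 7.91 × 20 = 113.90 mm
Seasonal total = 243.98 mm

244 mm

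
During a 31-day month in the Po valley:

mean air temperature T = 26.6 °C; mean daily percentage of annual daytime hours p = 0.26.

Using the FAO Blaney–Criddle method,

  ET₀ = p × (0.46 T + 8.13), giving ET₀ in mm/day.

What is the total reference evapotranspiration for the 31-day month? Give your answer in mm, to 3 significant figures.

164 mm

ET₀ = 0.26 × (0.46 × 26.6 + 8.13) = 0.26 × 20.366 = 5.2952 mm/d
Monthly total = 5.2952 × 31 = 164.151 mm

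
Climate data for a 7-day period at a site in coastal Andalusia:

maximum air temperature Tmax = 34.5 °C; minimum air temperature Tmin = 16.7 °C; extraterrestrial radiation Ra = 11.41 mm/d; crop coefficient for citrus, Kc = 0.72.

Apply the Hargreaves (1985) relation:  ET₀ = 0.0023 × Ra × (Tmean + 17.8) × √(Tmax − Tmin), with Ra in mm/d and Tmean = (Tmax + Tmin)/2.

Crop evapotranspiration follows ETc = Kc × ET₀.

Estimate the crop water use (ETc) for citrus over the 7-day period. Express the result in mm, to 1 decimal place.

24.2 mm

Tmean = (34.5 + 16.7)/2 = 25.60 °C
ET₀ = 0.0023 × 11.41 × (25.60 + 17.8) × √17.8 = 0.0023 × 11.41 × 43.40 × 4.2190 = 4.8052 mm/d
ETc = Kc × ET₀ = 0.72 × 4.8052 = 3.4597 mm/d
Over 7 days: 3.4597 × 7 = 24.218 mm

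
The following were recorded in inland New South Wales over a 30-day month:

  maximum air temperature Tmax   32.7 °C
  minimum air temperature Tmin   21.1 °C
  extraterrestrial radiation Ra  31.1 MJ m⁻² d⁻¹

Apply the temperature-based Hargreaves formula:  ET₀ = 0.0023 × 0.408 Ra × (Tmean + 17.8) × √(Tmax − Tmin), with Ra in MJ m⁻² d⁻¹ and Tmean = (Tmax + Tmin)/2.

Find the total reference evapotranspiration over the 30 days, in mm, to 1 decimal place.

Tmean = (32.7 + 21.1)/2 = 26.90 °C
0.408 Ra = 0.408 × 31.1 = 12.6888 mm/d equivalent
ET₀ = 0.0023 × 12.6888 × (26.90 + 17.8) × √11.6 = 0.0023 × 12.6888 × 44.70 × 3.4059 = 4.4431 mm/d
Over 30 days: 4.4431 × 30 = 133.293 mm

133.3 mm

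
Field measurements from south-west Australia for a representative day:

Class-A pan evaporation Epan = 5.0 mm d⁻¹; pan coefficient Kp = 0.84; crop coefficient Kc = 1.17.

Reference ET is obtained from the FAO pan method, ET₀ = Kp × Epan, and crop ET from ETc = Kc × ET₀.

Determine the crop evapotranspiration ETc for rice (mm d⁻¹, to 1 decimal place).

ET₀ = 0.84 × 5.0 = 4.2000 mm/d
ETc = Kc × ET₀ = 1.17 × 4.2000 = 4.9140 mm/d

4.9 mm d⁻¹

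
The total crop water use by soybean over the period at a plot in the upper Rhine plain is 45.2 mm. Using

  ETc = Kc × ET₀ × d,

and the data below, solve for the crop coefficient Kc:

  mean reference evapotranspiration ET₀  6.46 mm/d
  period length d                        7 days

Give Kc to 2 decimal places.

1.00

ETc = Kc × ET₀ × d  ⇒  Kc = ETc / (ET₀ × d)
Kc = 45.2 / (6.46 × 7) = 45.2 / 45.22 = 0.9996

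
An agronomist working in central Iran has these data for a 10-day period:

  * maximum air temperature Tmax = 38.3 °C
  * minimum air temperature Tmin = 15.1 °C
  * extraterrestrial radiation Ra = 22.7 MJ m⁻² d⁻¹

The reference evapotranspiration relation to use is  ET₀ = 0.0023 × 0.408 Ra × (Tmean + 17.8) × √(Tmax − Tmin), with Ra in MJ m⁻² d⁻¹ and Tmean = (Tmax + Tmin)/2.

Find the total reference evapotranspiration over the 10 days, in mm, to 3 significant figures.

Tmean = (38.3 + 15.1)/2 = 26.70 °C
0.408 Ra = 0.408 × 22.7 = 9.2616 mm/d equivalent
ET₀ = 0.0023 × 9.2616 × (26.70 + 17.8) × √23.2 = 0.0023 × 9.2616 × 44.50 × 4.8166 = 4.5658 mm/d
Over 10 days: 4.5658 × 10 = 45.658 mm

45.7 mm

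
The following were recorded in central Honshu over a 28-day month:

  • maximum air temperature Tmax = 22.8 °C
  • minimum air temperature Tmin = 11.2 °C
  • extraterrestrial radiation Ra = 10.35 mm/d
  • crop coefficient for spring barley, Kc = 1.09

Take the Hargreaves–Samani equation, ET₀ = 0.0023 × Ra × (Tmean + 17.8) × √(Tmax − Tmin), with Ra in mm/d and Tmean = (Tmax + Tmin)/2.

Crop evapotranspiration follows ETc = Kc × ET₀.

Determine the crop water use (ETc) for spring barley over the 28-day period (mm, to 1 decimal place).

Tmean = (22.8 + 11.2)/2 = 17.00 °C
ET₀ = 0.0023 × 10.35 × (17.00 + 17.8) × √11.6 = 0.0023 × 10.35 × 34.80 × 3.4059 = 2.8215 mm/d
ETc = Kc × ET₀ = 1.09 × 2.8215 = 3.0754 mm/d
Over 28 days: 3.0754 × 28 = 86.111 mm

86.1 mm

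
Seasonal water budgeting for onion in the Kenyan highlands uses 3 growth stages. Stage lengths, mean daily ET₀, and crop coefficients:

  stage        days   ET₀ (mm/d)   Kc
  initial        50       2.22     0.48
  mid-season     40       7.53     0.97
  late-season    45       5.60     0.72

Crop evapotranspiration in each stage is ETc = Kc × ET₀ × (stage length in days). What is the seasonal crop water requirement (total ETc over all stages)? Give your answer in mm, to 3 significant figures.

527 mm

initial: 0.48 × 2.22 × 50 = 53.28 mm
mid-season: 0.97 × 7.53 × 40 = 292.16 mm
late-season: 0.72 × 5.60 × 45 = 181.44 mm
Seasonal total = 526.88 mm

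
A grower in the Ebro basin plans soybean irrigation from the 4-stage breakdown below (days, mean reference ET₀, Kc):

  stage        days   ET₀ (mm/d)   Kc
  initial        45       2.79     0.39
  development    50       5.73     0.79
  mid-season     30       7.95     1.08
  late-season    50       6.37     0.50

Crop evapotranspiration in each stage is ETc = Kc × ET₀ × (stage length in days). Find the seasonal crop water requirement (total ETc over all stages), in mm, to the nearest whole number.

692 mm

initial: 0.39 × 2.79 × 45 = 48.96 mm
development: 0.79 × 5.73 × 50 = 226.34 mm
mid-season: 1.08 × 7.95 × 30 = 257.58 mm
late-season: 0.50 × 6.37 × 50 = 159.25 mm
Seasonal total = 692.13 mm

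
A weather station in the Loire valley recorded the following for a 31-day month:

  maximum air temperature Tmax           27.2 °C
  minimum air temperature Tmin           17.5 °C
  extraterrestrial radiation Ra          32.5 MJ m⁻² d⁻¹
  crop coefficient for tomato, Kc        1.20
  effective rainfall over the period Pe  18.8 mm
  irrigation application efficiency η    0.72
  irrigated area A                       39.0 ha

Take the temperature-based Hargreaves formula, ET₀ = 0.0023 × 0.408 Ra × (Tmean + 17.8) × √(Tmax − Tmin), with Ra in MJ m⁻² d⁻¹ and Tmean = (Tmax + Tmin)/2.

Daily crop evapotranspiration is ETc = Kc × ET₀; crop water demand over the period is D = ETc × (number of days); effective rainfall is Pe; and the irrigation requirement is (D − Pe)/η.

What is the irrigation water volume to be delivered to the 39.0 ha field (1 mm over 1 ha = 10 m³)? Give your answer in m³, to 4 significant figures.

Tmean = (27.2 + 17.5)/2 = 22.35 °C
0.408 Ra = 0.408 × 32.5 = 13.2600 mm/d equivalent
ET₀ = 0.0023 × 13.2600 × (22.35 + 17.8) × √9.7 = 0.0023 × 13.2600 × 40.15 × 3.1145 = 3.8137 mm/d
ETc = Kc × ET₀ = 1.20 × 3.8137 = 4.5764 mm/d
Crop demand D = ETc × 31 d = 4.5764 × 31 = 141.868 mm
D − Pe = 141.868 − 18.8 = 123.068 mm
Gross irrigation = 123.068 / 0.72 = 170.928 mm
Volume = 170.928 mm × 39.0 ha × 10 = 66661.9 m³

66660 m³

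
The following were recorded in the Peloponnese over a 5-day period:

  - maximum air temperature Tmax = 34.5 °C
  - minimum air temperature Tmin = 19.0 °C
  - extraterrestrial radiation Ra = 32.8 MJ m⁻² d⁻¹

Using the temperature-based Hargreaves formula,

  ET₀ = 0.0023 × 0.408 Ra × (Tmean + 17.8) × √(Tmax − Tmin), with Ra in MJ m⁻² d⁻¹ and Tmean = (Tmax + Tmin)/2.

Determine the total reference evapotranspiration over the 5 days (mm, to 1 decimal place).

27.0 mm

Tmean = (34.5 + 19.0)/2 = 26.75 °C
0.408 Ra = 0.408 × 32.8 = 13.3824 mm/d equivalent
ET₀ = 0.0023 × 13.3824 × (26.75 + 17.8) × √15.5 = 0.0023 × 13.3824 × 44.55 × 3.9370 = 5.3985 mm/d
Over 5 days: 5.3985 × 5 = 26.993 mm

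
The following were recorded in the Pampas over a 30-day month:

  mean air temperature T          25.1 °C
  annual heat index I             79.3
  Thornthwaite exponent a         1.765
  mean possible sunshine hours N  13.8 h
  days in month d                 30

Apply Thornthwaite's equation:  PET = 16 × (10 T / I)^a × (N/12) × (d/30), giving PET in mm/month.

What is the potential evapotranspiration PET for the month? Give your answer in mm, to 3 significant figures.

10T/I = 10 × 25.1 / 79.3 = 3.1652
(10T/I)^a = 3.1652^1.765 = 7.6420
Uncorrected PET = 16 × 7.6420 = 122.272 mm
Correction = (N/12)(d/30) = (13.8/12)(30/30) = 1.1500
PET = 122.272 × 1.1500 = 140.613 mm/month

141 mm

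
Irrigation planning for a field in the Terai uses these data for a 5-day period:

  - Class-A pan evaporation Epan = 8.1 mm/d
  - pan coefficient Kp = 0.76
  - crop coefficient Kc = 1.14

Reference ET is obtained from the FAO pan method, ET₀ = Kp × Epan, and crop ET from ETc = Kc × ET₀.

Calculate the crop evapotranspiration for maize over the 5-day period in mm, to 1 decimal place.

35.1 mm

ET₀ = 0.76 × 8.1 = 6.1560 mm/d
ETc = Kc × ET₀ = 1.14 × 6.1560 = 7.0178 mm/d
Over 5 days: 7.0178 × 5 = 35.089 mm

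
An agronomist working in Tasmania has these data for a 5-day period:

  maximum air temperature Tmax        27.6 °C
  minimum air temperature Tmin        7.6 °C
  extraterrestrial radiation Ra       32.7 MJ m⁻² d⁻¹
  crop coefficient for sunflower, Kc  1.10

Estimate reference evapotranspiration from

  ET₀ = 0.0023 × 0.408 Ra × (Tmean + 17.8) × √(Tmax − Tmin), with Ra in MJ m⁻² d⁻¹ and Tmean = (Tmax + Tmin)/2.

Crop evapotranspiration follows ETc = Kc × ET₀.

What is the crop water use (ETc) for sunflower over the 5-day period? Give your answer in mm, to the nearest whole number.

27 mm

Tmean = (27.6 + 7.6)/2 = 17.60 °C
0.408 Ra = 0.408 × 32.7 = 13.3416 mm/d equivalent
ET₀ = 0.0023 × 13.3416 × (17.60 + 17.8) × √20.0 = 0.0023 × 13.3416 × 35.40 × 4.4721 = 4.8579 mm/d
ETc = Kc × ET₀ = 1.10 × 4.8579 = 5.3437 mm/d
Over 5 days: 5.3437 × 5 = 26.719 mm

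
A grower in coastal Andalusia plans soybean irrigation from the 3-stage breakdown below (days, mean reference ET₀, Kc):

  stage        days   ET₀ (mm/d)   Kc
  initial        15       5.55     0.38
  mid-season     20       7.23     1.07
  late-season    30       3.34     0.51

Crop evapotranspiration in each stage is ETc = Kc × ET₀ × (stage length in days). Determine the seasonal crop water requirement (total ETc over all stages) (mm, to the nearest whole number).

initial: 0.38 × 5.55 × 15 = 31.64 mm
mid-season: 1.07 × 7.23 × 20 = 154.72 mm
late-season: 0.51 × 3.34 × 30 = 51.10 mm
Seasonal total = 237.46 mm

237 mm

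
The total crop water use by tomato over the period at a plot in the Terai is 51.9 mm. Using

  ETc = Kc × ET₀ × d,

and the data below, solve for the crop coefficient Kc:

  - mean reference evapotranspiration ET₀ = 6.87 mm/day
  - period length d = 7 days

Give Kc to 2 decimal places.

ETc = Kc × ET₀ × d  ⇒  Kc = ETc / (ET₀ × d)
Kc = 51.9 / (6.87 × 7) = 51.9 / 48.09 = 1.0792

1.08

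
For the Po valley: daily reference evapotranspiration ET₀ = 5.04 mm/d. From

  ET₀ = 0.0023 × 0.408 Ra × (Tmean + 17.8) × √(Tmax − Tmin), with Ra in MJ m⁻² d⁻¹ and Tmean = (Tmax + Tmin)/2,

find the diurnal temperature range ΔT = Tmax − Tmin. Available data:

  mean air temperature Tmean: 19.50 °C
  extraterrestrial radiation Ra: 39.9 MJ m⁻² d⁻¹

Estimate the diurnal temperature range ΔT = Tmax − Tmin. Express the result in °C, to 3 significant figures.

√ΔT = ET₀ / [0.0023 × 0.408 × Ra × (Tmean+17.8)] = 5.04 / (0.0023 × 16.2792 × 37.30) = 3.6088
ΔT = 3.6088² = 13.023 °C

13.0 °C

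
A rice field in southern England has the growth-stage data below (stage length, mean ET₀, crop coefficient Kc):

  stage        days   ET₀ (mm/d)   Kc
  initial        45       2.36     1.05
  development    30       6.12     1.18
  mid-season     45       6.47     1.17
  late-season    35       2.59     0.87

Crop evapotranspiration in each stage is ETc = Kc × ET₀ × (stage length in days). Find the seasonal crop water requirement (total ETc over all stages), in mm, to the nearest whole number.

748 mm

initial: 1.05 × 2.36 × 45 = 111.51 mm
development: 1.18 × 6.12 × 30 = 216.65 mm
mid-season: 1.17 × 6.47 × 45 = 340.65 mm
late-season: 0.87 × 2.59 × 35 = 78.87 mm
Seasonal total = 747.68 mm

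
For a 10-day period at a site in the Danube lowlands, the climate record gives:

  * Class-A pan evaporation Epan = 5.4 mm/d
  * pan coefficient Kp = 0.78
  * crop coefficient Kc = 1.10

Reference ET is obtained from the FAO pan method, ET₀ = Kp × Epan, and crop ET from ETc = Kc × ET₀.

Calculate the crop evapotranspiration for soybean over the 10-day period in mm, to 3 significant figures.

46.3 mm

ET₀ = 0.78 × 5.4 = 4.2120 mm/d
ETc = Kc × ET₀ = 1.10 × 4.2120 = 4.6332 mm/d
Over 10 days: 4.6332 × 10 = 46.332 mm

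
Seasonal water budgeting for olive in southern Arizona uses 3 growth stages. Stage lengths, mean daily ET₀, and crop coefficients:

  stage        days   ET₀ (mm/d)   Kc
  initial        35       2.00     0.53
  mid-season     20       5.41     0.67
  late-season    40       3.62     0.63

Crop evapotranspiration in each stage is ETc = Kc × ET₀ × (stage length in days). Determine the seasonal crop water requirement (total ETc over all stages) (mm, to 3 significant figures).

initial: 0.53 × 2.00 × 35 = 37.10 mm
mid-season: 0.67 × 5.41 × 20 = 72.49 mm
late-season: 0.63 × 3.62 × 40 = 91.22 mm
Seasonal total = 200.81 mm

201 mm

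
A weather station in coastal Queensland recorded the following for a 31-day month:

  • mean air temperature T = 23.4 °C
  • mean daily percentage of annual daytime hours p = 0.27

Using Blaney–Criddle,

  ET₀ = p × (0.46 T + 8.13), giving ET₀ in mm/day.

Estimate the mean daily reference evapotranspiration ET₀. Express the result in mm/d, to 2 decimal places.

5.10 mm/d

ET₀ = 0.27 × (0.46 × 23.4 + 8.13) = 0.27 × 18.894 = 5.1014 mm/d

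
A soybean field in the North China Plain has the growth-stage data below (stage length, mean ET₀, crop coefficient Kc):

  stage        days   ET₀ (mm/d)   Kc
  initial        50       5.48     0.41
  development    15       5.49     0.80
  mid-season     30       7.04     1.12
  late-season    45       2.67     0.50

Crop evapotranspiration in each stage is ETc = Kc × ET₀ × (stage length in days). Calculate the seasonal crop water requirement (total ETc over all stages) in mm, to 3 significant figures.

initial: 0.41 × 5.48 × 50 = 112.34 mm
development: 0.80 × 5.49 × 15 = 65.88 mm
mid-season: 1.12 × 7.04 × 30 = 236.54 mm
late-season: 0.50 × 2.67 × 45 = 60.08 mm
Seasonal total = 474.84 mm

475 mm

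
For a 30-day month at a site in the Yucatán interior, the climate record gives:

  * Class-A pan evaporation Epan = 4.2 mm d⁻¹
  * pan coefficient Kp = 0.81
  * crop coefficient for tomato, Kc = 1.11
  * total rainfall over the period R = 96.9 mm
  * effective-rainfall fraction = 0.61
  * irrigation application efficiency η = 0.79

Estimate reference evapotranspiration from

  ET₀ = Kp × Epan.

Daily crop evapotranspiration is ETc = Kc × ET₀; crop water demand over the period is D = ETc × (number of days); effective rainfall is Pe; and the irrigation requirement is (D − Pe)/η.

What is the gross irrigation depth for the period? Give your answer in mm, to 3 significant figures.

ET₀ = 0.81 × 4.2 = 3.4020 mm/d
ETc = Kc × ET₀ = 1.11 × 3.4020 = 3.7762 mm/d
Crop demand D = ETc × 30 d = 3.7762 × 30 = 113.286 mm
Pe = 0.61 × 96.9 = 59.109 mm
D − Pe = 113.286 − 59.109 = 54.177 mm
Gross irrigation = 54.177 / 0.79 = 68.578 mm

68.6 mm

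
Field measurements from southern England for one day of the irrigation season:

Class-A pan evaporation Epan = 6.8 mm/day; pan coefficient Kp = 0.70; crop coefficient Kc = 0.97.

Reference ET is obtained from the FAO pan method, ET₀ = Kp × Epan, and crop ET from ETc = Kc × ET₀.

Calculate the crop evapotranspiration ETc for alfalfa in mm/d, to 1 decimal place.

4.6 mm/d

ET₀ = 0.70 × 6.8 = 4.7600 mm/d
ETc = Kc × ET₀ = 0.97 × 4.7600 = 4.6172 mm/d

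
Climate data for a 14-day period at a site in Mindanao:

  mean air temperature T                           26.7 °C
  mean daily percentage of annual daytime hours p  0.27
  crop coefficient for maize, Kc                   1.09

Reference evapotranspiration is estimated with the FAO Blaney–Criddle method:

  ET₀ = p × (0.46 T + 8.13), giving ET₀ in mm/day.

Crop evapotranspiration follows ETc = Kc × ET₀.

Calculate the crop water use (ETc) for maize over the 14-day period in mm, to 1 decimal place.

ET₀ = 0.27 × (0.46 × 26.7 + 8.13) = 0.27 × 20.412 = 5.5112 mm/d
ETc = Kc × ET₀ = 1.09 × 5.5112 = 6.0072 mm/d
Over 14 days: 6.0072 × 14 = 84.101 mm

84.1 mm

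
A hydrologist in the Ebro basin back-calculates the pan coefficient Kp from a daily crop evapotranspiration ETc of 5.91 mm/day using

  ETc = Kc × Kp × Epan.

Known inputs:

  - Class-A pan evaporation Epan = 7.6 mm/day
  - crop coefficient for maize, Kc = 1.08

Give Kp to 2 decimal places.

ETc = Kc × Kp × Epan  ⇒  Kp = ETc / (Kc × Epan)
Kp = 5.91 / (1.08 × 7.6) = 5.91 / 8.208 = 0.7200

0.72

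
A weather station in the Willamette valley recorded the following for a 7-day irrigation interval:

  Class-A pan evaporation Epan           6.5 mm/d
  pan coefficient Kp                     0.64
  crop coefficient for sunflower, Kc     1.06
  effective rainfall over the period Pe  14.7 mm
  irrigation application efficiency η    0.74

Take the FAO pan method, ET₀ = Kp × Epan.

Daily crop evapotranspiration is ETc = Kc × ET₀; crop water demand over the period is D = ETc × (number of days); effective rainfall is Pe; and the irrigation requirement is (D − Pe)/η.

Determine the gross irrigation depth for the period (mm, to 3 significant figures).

ET₀ = 0.64 × 6.5 = 4.1600 mm/d
ETc = Kc × ET₀ = 1.06 × 4.1600 = 4.4096 mm/d
Crop demand D = ETc × 7 d = 4.4096 × 7 = 30.867 mm
D − Pe = 30.867 − 14.7 = 16.167 mm
Gross irrigation = 16.167 / 0.74 = 21.847 mm

21.8 mm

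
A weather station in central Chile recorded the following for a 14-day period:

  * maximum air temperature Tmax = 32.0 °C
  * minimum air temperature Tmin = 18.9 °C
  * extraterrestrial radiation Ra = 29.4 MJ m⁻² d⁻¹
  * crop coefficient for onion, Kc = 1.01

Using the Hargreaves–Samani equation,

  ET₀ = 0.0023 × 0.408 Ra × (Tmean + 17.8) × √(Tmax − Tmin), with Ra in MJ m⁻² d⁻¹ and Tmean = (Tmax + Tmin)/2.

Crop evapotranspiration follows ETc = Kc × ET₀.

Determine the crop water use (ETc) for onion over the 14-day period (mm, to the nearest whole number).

61 mm

Tmean = (32.0 + 18.9)/2 = 25.45 °C
0.408 Ra = 0.408 × 29.4 = 11.9952 mm/d equivalent
ET₀ = 0.0023 × 11.9952 × (25.45 + 17.8) × √13.1 = 0.0023 × 11.9952 × 43.25 × 3.6194 = 4.3187 mm/d
ETc = Kc × ET₀ = 1.01 × 4.3187 = 4.3619 mm/d
Over 14 days: 4.3619 × 14 = 61.067 mm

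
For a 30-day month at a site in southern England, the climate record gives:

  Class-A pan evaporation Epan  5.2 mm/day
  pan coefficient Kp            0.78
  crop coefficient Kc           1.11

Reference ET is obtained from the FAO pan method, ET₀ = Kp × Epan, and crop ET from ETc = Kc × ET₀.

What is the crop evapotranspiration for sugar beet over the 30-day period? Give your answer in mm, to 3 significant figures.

ET₀ = 0.78 × 5.2 = 4.0560 mm/d
ETc = Kc × ET₀ = 1.11 × 4.0560 = 4.5022 mm/d
Over 30 days: 4.5022 × 30 = 135.066 mm

135 mm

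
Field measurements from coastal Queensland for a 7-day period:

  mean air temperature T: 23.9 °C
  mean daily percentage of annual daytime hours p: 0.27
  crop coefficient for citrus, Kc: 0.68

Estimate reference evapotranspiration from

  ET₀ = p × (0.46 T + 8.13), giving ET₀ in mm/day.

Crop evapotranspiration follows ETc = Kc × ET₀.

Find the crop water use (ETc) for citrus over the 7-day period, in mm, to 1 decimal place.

ET₀ = 0.27 × (0.46 × 23.9 + 8.13) = 0.27 × 19.124 = 5.1635 mm/d
ETc = Kc × ET₀ = 0.68 × 5.1635 = 3.5112 mm/d
Over 7 days: 3.5112 × 7 = 24.578 mm

24.6 mm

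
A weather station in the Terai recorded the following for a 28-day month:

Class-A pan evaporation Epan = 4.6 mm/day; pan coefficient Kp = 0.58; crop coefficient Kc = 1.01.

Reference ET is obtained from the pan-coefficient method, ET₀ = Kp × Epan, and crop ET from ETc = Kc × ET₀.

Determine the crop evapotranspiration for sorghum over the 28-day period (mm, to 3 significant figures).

75.5 mm

ET₀ = 0.58 × 4.6 = 2.6680 mm/d
ETc = Kc × ET₀ = 1.01 × 2.6680 = 2.6947 mm/d
Over 28 days: 2.6947 × 28 = 75.452 mm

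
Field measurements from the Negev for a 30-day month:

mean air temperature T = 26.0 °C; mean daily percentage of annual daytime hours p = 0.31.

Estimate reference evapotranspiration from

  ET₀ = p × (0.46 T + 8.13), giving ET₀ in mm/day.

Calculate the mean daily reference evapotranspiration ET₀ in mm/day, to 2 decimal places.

6.23 mm/day

ET₀ = 0.31 × (0.46 × 26.0 + 8.13) = 0.31 × 20.090 = 6.2279 mm/d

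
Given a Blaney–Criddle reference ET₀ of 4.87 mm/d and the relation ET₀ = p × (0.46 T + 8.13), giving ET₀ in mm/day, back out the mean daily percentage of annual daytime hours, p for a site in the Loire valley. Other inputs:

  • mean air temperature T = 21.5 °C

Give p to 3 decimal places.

p = ET₀ / (0.46 T + 8.13) = 4.87 / (0.46 × 21.5 + 8.13) = 4.87 / 18.020 = 0.2703

0.270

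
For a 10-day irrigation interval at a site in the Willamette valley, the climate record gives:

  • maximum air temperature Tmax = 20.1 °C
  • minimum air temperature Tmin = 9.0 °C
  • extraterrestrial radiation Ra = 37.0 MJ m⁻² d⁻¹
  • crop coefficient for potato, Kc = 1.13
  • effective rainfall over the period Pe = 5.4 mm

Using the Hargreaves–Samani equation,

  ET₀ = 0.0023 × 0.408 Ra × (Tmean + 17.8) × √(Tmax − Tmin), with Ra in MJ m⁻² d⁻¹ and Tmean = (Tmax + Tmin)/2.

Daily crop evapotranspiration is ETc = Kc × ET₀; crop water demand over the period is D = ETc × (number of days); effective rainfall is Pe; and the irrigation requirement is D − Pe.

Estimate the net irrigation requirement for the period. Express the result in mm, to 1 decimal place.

Tmean = (20.1 + 9.0)/2 = 14.55 °C
0.408 Ra = 0.408 × 37.0 = 15.0960 mm/d equivalent
ET₀ = 0.0023 × 15.0960 × (14.55 + 17.8) × √11.1 = 0.0023 × 15.0960 × 32.35 × 3.3317 = 3.7422 mm/d
ETc = Kc × ET₀ = 1.13 × 3.7422 = 4.2287 mm/d
Crop demand D = ETc × 10 d = 4.2287 × 10 = 42.287 mm
D − Pe = 42.287 − 5.4 = 36.887 mm

36.9 mm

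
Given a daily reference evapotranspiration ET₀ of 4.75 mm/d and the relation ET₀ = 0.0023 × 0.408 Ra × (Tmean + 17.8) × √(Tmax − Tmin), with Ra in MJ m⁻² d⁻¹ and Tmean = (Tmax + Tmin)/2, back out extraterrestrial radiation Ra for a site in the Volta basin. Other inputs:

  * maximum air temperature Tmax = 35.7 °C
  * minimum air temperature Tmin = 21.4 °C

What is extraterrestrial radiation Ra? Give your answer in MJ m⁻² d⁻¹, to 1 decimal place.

28.9 MJ m⁻² d⁻¹

Tmean = (35.7+21.4)/2 = 28.55 °C; ΔT = 14.3
Ra = ET₀ / [0.0023 × 0.408 × (Tmean+17.8) × √ΔT]
   = 4.75 / (0.0023 × 0.408 × 46.35 × 3.7815) = 28.880 MJ m⁻² d⁻¹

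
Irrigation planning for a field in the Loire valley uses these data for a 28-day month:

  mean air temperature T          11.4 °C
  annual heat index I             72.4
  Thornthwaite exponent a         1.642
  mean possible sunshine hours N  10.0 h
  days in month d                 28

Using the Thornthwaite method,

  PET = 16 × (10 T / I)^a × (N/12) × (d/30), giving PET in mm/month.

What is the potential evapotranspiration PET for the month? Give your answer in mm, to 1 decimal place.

26.2 mm

10T/I = 10 × 11.4 / 72.4 = 1.5746
(10T/I)^a = 1.5746^1.642 = 2.1074
Uncorrected PET = 16 × 2.1074 = 33.718 mm
Correction = (N/12)(d/30) = (10.0/12)(28/30) = 0.7778
PET = 33.718 × 0.7778 = 26.226 mm/month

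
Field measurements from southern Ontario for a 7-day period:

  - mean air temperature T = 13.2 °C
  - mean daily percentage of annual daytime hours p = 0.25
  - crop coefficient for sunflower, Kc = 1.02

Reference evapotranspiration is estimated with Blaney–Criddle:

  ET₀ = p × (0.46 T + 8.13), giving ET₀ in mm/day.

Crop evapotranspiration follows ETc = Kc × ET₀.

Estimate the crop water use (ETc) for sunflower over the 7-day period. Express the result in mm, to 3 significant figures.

ET₀ = 0.25 × (0.46 × 13.2 + 8.13) = 0.25 × 14.202 = 3.5505 mm/d
ETc = Kc × ET₀ = 1.02 × 3.5505 = 3.6215 mm/d
Over 7 days: 3.6215 × 7 = 25.351 mm

25.4 mm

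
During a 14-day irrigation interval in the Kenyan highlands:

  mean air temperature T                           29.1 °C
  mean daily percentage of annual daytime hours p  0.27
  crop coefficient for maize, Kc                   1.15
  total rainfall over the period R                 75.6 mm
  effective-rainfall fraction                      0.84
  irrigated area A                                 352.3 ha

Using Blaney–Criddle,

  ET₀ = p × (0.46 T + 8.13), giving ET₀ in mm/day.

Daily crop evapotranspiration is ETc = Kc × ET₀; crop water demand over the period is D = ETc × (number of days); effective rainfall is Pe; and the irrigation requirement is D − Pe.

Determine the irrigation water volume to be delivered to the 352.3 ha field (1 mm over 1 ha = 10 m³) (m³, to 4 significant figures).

ET₀ = 0.27 × (0.46 × 29.1 + 8.13) = 0.27 × 21.516 = 5.8093 mm/d
ETc = Kc × ET₀ = 1.15 × 5.8093 = 6.6807 mm/d
Crop demand D = ETc × 14 d = 6.6807 × 14 = 93.530 mm
Pe = 0.84 × 75.6 = 63.504 mm
D − Pe = 93.530 − 63.504 = 30.026 mm
Volume = 30.026 mm × 352.3 ha × 10 = 105781.6 m³

105800 m³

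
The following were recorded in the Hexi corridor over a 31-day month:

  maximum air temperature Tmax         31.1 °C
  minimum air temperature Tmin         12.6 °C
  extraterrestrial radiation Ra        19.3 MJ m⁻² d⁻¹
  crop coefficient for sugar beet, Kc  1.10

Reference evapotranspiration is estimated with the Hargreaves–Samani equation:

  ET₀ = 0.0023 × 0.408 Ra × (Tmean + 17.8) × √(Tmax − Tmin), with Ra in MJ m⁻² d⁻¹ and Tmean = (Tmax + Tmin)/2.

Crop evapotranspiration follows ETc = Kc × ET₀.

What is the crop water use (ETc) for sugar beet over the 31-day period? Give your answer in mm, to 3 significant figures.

105 mm

Tmean = (31.1 + 12.6)/2 = 21.85 °C
0.408 Ra = 0.408 × 19.3 = 7.8744 mm/d equivalent
ET₀ = 0.0023 × 7.8744 × (21.85 + 17.8) × √18.5 = 0.0023 × 7.8744 × 39.65 × 4.3012 = 3.0887 mm/d
ETc = Kc × ET₀ = 1.10 × 3.0887 = 3.3976 mm/d
Over 31 days: 3.3976 × 31 = 105.326 mm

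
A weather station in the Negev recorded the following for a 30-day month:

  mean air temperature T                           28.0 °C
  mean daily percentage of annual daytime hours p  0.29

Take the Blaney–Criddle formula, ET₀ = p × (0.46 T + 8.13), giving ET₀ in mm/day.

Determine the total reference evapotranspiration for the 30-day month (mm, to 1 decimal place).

ET₀ = 0.29 × (0.46 × 28.0 + 8.13) = 0.29 × 21.010 = 6.0929 mm/d
Monthly total = 6.0929 × 30 = 182.787 mm

182.8 mm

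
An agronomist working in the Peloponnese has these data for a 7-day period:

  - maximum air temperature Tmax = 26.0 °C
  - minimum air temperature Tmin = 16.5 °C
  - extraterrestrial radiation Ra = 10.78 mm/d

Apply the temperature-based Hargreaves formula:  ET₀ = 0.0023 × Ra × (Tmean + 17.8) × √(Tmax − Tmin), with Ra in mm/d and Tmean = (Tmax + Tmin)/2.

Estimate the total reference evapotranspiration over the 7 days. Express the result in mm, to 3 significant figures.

20.9 mm

Tmean = (26.0 + 16.5)/2 = 21.25 °C
ET₀ = 0.0023 × 10.78 × (21.25 + 17.8) × √9.5 = 0.0023 × 10.78 × 39.05 × 3.0822 = 2.9842 mm/d
Over 7 days: 2.9842 × 7 = 20.889 mm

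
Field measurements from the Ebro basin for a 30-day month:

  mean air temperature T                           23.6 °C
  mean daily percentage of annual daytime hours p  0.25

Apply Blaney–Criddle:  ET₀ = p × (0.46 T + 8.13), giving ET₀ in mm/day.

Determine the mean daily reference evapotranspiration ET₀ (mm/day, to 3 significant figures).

ET₀ = 0.25 × (0.46 × 23.6 + 8.13) = 0.25 × 18.986 = 4.7465 mm/d

4.75 mm/day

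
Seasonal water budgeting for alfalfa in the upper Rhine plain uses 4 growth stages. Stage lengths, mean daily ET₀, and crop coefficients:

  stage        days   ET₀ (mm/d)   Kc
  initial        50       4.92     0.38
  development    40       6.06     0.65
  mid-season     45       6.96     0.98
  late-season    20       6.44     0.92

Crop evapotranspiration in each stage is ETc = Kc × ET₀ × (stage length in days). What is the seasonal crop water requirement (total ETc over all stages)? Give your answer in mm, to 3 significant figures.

initial: 0.38 × 4.92 × 50 = 93.48 mm
development: 0.65 × 6.06 × 40 = 157.56 mm
mid-season: 0.98 × 6.96 × 45 = 306.94 mm
late-season: 0.92 × 6.44 × 20 = 118.50 mm
Seasonal total = 676.48 mm

676 mm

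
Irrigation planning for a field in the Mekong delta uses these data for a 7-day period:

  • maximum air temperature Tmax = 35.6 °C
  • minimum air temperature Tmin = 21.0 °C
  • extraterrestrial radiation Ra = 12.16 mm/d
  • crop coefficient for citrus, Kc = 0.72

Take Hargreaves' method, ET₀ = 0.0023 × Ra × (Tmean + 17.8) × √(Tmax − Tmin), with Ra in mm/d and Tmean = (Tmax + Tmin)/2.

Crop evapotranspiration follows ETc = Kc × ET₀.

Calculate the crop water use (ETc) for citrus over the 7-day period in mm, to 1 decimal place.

Tmean = (35.6 + 21.0)/2 = 28.30 °C
ET₀ = 0.0023 × 12.16 × (28.30 + 17.8) × √14.6 = 0.0023 × 12.16 × 46.10 × 3.8210 = 4.9265 mm/d
ETc = Kc × ET₀ = 0.72 × 4.9265 = 3.5471 mm/d
Over 7 days: 3.5471 × 7 = 24.830 mm

24.8 mm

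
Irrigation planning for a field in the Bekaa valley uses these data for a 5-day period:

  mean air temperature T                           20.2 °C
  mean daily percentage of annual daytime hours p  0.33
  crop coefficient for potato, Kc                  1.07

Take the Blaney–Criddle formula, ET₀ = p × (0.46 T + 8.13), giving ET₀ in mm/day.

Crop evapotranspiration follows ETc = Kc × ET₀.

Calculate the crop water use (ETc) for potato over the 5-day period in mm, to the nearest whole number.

31 mm

ET₀ = 0.33 × (0.46 × 20.2 + 8.13) = 0.33 × 17.422 = 5.7493 mm/d
ETc = Kc × ET₀ = 1.07 × 5.7493 = 6.1518 mm/d
Over 5 days: 6.1518 × 5 = 30.759 mm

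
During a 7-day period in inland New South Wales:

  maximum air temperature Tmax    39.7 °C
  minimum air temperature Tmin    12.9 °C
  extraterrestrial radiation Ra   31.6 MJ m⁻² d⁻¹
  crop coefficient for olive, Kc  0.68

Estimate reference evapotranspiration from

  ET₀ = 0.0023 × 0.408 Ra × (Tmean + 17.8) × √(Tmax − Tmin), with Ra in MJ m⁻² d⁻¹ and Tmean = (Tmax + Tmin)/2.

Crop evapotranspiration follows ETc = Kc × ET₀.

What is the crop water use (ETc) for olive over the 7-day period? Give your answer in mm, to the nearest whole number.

32 mm

Tmean = (39.7 + 12.9)/2 = 26.30 °C
0.408 Ra = 0.408 × 31.6 = 12.8928 mm/d equivalent
ET₀ = 0.0023 × 12.8928 × (26.30 + 17.8) × √26.8 = 0.0023 × 12.8928 × 44.10 × 5.1769 = 6.7699 mm/d
ETc = Kc × ET₀ = 0.68 × 6.7699 = 4.6035 mm/d
Over 7 days: 4.6035 × 7 = 32.225 mm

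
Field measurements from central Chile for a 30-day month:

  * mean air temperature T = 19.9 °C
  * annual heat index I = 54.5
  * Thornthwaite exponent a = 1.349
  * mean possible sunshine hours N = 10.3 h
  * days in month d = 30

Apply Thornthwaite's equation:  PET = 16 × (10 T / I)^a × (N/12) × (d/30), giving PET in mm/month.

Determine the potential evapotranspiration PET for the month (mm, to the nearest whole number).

10T/I = 10 × 19.9 / 54.5 = 3.6514
(10T/I)^a = 3.6514^1.349 = 5.7380
Uncorrected PET = 16 × 5.7380 = 91.808 mm
Correction = (N/12)(d/30) = (10.3/12)(30/30) = 0.8583
PET = 91.808 × 0.8583 = 78.799 mm/month

79 mm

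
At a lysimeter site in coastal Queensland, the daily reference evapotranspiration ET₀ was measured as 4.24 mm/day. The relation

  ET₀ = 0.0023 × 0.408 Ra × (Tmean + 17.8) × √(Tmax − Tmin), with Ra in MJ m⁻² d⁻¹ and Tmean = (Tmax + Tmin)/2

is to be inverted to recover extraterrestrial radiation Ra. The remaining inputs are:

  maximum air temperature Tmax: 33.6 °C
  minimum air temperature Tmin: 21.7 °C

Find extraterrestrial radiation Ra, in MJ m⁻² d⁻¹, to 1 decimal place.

Tmean = (33.6+21.7)/2 = 27.65 °C; ΔT = 11.9
Ra = ET₀ / [0.0023 × 0.408 × (Tmean+17.8) × √ΔT]
   = 4.24 / (0.0023 × 0.408 × 45.45 × 3.4496) = 28.819 MJ m⁻² d⁻¹

28.8 MJ m⁻² d⁻¹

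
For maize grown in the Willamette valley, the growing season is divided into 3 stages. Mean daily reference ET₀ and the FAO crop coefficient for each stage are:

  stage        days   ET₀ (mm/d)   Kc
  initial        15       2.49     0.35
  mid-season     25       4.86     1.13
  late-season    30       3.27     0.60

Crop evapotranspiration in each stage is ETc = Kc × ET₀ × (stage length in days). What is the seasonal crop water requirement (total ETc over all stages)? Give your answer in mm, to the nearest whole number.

209 mm

initial: 0.35 × 2.49 × 15 = 13.07 mm
mid-season: 1.13 × 4.86 × 25 = 137.30 mm
late-season: 0.60 × 3.27 × 30 = 58.86 mm
Seasonal total = 209.23 mm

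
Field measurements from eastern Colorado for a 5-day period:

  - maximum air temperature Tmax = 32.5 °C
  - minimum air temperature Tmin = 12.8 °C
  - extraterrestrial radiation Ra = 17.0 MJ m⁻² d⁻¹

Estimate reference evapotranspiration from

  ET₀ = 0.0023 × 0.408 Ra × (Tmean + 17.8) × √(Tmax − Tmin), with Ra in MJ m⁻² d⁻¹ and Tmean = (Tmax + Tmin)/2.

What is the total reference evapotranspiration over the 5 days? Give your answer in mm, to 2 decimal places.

Tmean = (32.5 + 12.8)/2 = 22.65 °C
0.408 Ra = 0.408 × 17.0 = 6.9360 mm/d equivalent
ET₀ = 0.0023 × 6.9360 × (22.65 + 17.8) × √19.7 = 0.0023 × 6.9360 × 40.45 × 4.4385 = 2.8641 mm/d
Over 5 days: 2.8641 × 5 = 14.321 mm

14.32 mm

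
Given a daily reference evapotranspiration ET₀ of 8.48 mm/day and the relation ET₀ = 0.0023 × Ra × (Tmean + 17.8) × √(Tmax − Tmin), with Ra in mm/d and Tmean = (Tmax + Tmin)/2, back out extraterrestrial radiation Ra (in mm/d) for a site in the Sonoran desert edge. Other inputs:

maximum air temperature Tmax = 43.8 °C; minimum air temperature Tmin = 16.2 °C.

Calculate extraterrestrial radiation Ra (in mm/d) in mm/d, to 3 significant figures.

14.7 mm/d

Tmean = 30.00 °C; √ΔT = 5.2536
Ra = ET₀ / [0.0023 × (Tmean+17.8) × √ΔT] = 8.48 / (0.0023 × 47.80 × 5.2536) = 14.682 mm/d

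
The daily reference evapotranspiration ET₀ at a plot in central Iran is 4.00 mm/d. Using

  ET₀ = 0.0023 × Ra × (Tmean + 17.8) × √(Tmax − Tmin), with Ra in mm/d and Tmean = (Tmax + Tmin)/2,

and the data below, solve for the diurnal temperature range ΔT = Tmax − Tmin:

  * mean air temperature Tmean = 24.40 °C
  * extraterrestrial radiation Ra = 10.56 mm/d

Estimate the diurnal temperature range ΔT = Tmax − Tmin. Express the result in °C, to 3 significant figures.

√ΔT = ET₀ / [0.0023 × Ra × (Tmean+17.8)] = 4.00 / (0.0023 × 10.56 × 42.20) = 3.9026
ΔT = 3.9026² = 15.230 °C

15.2 °C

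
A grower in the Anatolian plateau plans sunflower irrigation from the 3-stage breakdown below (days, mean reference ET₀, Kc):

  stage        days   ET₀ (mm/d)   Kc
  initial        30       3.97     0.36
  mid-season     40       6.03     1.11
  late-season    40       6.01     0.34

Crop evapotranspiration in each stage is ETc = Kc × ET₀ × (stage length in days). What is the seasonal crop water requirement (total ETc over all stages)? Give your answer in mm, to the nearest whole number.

initial: 0.36 × 3.97 × 30 = 42.88 mm
mid-season: 1.11 × 6.03 × 40 = 267.73 mm
late-season: 0.34 × 6.01 × 40 = 81.74 mm
Seasonal total = 392.35 mm

392 mm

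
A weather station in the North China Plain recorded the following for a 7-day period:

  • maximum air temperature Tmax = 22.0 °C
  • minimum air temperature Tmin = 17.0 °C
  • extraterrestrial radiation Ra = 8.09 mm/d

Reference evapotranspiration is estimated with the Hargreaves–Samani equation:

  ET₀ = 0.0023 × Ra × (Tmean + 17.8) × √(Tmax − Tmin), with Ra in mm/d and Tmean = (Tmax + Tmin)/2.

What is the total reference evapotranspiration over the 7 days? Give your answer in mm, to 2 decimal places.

Tmean = (22.0 + 17.0)/2 = 19.50 °C
ET₀ = 0.0023 × 8.09 × (19.50 + 17.8) × √5.0 = 0.0023 × 8.09 × 37.30 × 2.2361 = 1.5519 mm/d
Over 7 days: 1.5519 × 7 = 10.863 mm

10.86 mm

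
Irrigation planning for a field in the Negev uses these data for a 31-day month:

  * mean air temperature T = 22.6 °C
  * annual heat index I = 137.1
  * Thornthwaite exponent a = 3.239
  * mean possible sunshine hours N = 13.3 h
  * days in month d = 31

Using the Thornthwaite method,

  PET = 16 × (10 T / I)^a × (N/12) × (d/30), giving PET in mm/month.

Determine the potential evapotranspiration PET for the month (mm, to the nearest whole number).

10T/I = 10 × 22.6 / 137.1 = 1.6484
(10T/I)^a = 1.6484^3.239 = 5.0474
Uncorrected PET = 16 × 5.0474 = 80.758 mm
Correction = (N/12)(d/30) = (13.3/12)(31/30) = 1.1453
PET = 80.758 × 1.1453 = 92.492 mm/month

92 mm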